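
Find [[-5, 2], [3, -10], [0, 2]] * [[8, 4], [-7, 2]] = C[0][0] = (-5)*(8) + (2)*(-7) = -54
C[0][1] = (-5)*(4) + (2)*(2) = -16
C[1][0] = (3)*(8) + (-10)*(-7) = 94
C[1][1] = (3)*(4) + (-10)*(2) = -8
C[2][0] = (0)*(8) + (2)*(-7) = -14
C[2][1] = (0)*(4) + (2)*(2) = 4
= [[-54, -16], [94, -8], [-14, 4]]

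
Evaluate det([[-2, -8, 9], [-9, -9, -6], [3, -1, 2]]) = (1)*(-2)*det([[-9, -6], [-1, 2]]) + (-1)*(-8)*det([[-9, -6], [3, 2]]) + (1)*(9)*det([[-9, -9], [3, -1]])
= 48 + 0 + 324
= 372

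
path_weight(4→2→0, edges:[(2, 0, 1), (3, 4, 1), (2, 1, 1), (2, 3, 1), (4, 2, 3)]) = 4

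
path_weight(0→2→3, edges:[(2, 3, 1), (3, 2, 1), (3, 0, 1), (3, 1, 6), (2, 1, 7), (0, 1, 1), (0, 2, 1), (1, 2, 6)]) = w(0→2)=1 + w(2→3)=1
= 2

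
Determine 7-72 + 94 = 29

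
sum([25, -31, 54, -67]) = -19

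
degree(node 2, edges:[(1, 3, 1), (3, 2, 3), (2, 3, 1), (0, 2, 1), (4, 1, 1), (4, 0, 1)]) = 3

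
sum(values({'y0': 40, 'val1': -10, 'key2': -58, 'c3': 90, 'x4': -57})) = 5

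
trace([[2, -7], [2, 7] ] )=diagonal: 2 + 7
= 9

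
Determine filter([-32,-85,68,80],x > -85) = keep x where x > -85: -32✓, -85✗, 68✓, 80✓
= [-32, 68, 80]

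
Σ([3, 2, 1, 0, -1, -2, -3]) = 3 + 2 + 1 + 0 + (-1) + (-2) + (-3)
= 0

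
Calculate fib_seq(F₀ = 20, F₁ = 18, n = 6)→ F_2 = F_1 + F_0 = 38
F_3 = F_2 + F_1 = 56
F_4 = F_3 + F_2 = 94
...
= [20, 18, 38, 56, 94, 150]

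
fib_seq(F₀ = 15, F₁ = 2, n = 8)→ [15, 2, 17, 19, 36, 55, 91, 146]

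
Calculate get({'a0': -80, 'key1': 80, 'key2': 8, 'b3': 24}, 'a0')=-80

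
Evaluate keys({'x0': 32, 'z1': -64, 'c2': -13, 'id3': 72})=['x0', 'z1', 'c2', 'id3']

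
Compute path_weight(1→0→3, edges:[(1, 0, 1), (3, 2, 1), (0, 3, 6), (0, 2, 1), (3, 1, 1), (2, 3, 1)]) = w(1→0)=1 + w(0→3)=6
= 7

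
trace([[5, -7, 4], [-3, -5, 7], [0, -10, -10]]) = -10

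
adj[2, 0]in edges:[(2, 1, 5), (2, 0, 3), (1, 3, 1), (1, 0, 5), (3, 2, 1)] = 3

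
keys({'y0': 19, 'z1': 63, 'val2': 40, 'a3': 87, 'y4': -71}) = ['y0', 'z1', 'val2', 'a3', 'y4']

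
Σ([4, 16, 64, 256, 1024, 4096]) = 4 + 16 + 64 + 256 + 1024 + 4096
= 5460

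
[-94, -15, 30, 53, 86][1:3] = [-15, 30]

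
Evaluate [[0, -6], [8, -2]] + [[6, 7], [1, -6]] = [[6, 1], [9, -8]]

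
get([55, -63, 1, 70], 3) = 70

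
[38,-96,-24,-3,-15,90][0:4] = [38, -96, -24, -3]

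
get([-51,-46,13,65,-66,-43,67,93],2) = 13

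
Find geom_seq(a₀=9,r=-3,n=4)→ a_0 = 9*(-3)^0 = 9
a_1 = 9*(-3)^1 = -27
a_2 = 9*(-3)^2 = 81
...
= [9, -27, 81, -243]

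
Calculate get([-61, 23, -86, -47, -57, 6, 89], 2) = -86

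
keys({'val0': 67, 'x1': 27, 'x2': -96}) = ['val0', 'x1', 'x2']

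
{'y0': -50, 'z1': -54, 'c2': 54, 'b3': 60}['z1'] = -54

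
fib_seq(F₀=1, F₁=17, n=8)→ F_2 = F_1 + F_0 = 18
F_3 = F_2 + F_1 = 35
F_4 = F_3 + F_2 = 53
...
= [1, 17, 18, 35, 53, 88, 141, 229]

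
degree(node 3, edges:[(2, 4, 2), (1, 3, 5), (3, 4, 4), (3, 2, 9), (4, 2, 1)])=3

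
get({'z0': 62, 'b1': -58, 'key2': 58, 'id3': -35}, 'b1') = -58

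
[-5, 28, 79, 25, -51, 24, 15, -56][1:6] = [28, 79, 25, -51, 24]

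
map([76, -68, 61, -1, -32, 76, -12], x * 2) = [152, -136, 122, -2, -64, 152, -24]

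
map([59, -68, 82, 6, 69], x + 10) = 59+10=69, -68+10=-58, 82+10=92, 6+10=16, 69+10=79
= [69, -58, 92, 16, 79]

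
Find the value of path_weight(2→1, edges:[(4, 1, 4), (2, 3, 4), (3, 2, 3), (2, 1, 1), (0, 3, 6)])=1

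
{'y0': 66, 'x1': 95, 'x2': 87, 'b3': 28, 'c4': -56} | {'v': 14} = {'y0': 66, 'x1': 95, 'x2': 87, 'b3': 28, 'c4': -56, 'v': 14}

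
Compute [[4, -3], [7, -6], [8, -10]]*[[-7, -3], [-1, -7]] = C[0][0] = (4)*(-7) + (-3)*(-1) = -25
C[0][1] = (4)*(-3) + (-3)*(-7) = 9
C[1][0] = (7)*(-7) + (-6)*(-1) = -43
C[1][1] = (7)*(-3) + (-6)*(-7) = 21
C[2][0] = (8)*(-7) + (-10)*(-1) = -46
C[2][1] = (8)*(-3) + (-10)*(-7) = 46
= [[-25, 9], [-43, 21], [-46, 46]]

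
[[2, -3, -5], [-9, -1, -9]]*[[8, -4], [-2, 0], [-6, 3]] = [[52, -23], [-16, 9]]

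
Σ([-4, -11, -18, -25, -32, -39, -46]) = (-4) + (-11) + (-18) + (-25) + (-32) + (-39) + (-46)
= -175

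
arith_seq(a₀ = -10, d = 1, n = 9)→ a_0 = -10 + 0*1 = -10
a_1 = -10 + 1*1 = -9
a_2 = -10 + 2*1 = -8
...
= [-10, -9, -8, -7, -6, -5, -4, -3, -2]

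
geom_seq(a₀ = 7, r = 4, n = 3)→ a_0 = 7*4^0 = 7
a_1 = 7*4^1 = 28
a_2 = 7*4^2 = 112
= [7, 28, 112]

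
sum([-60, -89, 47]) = -102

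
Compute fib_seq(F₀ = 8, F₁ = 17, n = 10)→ F_2 = F_1 + F_0 = 25
F_3 = F_2 + F_1 = 42
F_4 = F_3 + F_2 = 67
...
= [8, 17, 25, 42, 67, 109, 176, 285, 461, 746]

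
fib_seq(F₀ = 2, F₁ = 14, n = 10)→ F_2 = F_1 + F_0 = 16
F_3 = F_2 + F_1 = 30
F_4 = F_3 + F_2 = 46
...
= [2, 14, 16, 30, 46, 76, 122, 198, 320, 518]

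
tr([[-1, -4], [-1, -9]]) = diagonal: (-1) + (-9)
= -10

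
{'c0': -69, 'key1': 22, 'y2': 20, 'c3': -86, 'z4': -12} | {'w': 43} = {'c0': -69, 'key1': 22, 'y2': 20, 'c3': -86, 'z4': -12, 'w': 43}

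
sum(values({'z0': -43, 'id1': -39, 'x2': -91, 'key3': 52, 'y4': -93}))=-214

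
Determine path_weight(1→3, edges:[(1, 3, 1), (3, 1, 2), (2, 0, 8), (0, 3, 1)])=1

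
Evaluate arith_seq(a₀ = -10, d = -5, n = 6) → a_0 = -10 + 0*-5 = -10
a_1 = -10 + 1*-5 = -15
a_2 = -10 + 2*-5 = -20
...
= [-10, -15, -20, -25, -30, -35]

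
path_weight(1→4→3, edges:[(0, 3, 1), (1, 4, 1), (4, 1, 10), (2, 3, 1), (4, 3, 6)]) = w(1→4)=1 + w(4→3)=6
= 7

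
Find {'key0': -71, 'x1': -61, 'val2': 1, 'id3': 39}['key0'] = -71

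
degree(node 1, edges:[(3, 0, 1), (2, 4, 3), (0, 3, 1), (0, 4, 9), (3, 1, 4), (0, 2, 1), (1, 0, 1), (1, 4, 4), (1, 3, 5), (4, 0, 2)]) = incident: (3,1), (1,0), (1,4), (1,3)
= 4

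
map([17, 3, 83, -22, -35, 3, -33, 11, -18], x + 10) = [27, 13, 93, -12, -25, 13, -23, 21, -8]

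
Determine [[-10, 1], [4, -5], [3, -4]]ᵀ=[[-10, 4, 3], [1, -5, -4]]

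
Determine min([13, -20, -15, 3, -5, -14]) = -20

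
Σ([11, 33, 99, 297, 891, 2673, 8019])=11 + 33 + 99 + 297 + 891 + 2673 + 8019
= 12023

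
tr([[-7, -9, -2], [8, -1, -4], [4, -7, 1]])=diagonal: (-7) + (-1) + 1
= -7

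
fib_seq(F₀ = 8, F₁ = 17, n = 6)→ [8, 17, 25, 42, 67, 109]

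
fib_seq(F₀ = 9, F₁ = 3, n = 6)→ [9, 3, 12, 15, 27, 42]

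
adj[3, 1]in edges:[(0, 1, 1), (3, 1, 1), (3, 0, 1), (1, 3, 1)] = 1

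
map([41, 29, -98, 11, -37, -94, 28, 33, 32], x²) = (41)²=1681, (29)²=841, (-98)²=9604, (11)²=121, (-37)²=1369, (-94)²=8836, (28)²=784, (33)²=1089, (32)²=1024
= [1681, 841, 9604, 121, 1369, 8836, 784, 1089, 1024]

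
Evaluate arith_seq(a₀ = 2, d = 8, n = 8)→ [2, 10, 18, 26, 34, 42, 50, 58]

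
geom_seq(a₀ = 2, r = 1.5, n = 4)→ [2.0, 3.0, 4.5, 6.75]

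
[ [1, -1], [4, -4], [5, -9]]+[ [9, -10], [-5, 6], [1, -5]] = [[10, -11], [-1, 2], [6, -14]]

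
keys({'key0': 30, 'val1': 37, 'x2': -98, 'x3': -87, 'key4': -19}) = ['key0', 'val1', 'x2', 'x3', 'key4']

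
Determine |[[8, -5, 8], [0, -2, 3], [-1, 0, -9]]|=143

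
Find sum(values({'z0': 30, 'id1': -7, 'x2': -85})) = 30 + (-7) + (-85)
= -62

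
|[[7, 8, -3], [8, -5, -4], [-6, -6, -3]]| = 555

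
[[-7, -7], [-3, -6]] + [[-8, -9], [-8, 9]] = [[-15, -16], [-11, 3]]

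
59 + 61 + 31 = 151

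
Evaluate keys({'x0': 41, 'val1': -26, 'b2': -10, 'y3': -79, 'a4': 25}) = ['x0', 'val1', 'b2', 'y3', 'a4']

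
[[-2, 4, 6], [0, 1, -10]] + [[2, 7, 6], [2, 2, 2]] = [[0, 11, 12], [2, 3, -8]]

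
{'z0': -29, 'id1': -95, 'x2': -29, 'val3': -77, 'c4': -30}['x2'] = -29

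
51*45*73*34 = 5696190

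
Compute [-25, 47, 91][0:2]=[-25, 47]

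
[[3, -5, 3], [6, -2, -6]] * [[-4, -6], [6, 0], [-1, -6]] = [[-45, -36], [-30, 0]]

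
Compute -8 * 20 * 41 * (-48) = 314880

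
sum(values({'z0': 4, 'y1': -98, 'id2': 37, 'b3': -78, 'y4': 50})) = 4 + (-98) + 37 + (-78) + 50
= -85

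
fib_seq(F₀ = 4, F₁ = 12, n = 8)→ F_2 = F_1 + F_0 = 16
F_3 = F_2 + F_1 = 28
F_4 = F_3 + F_2 = 44
...
= [4, 12, 16, 28, 44, 72, 116, 188]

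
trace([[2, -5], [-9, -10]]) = -8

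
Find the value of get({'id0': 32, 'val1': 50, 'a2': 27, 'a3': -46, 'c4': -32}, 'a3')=-46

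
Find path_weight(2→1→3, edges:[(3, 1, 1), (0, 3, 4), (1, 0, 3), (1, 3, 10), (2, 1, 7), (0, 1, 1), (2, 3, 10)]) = 17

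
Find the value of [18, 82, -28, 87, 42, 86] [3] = 87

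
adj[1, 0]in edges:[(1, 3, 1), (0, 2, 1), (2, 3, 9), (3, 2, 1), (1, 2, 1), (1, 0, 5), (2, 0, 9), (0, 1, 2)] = 5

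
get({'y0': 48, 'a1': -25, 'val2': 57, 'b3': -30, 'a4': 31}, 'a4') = 31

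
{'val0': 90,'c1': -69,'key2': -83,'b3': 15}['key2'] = -83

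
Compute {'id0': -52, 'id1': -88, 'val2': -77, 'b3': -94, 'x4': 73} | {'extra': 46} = {'id0': -52, 'id1': -88, 'val2': -77, 'b3': -94, 'x4': 73, 'extra': 46}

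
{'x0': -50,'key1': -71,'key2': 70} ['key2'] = 70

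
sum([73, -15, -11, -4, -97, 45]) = -9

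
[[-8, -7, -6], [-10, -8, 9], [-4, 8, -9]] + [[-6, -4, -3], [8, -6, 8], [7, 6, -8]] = [[-14, -11, -9], [-2, -14, 17], [3, 14, -17]]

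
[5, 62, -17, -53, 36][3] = -53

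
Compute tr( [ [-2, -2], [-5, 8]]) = diagonal: (-2) + 8
= 6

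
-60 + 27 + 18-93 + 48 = -60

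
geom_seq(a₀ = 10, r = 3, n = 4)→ [10, 30, 90, 270]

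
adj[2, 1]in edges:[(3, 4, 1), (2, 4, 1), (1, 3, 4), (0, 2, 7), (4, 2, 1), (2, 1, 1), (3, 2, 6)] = 1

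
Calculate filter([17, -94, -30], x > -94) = [17, -30]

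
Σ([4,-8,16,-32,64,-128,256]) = 4 + -8 + 16 + -32 + 64 + -128 + 256
= 172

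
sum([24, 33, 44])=24 + 33 + 44
= 101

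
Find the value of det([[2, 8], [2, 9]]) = (2)*(9) - (8)*(2)
= 2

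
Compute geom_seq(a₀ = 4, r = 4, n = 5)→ a_0 = 4*4^0 = 4
a_1 = 4*4^1 = 16
a_2 = 4*4^2 = 64
...
= [4, 16, 64, 256, 1024]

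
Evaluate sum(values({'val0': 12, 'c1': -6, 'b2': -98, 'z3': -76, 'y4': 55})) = -113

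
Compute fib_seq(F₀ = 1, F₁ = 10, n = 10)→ F_2 = F_1 + F_0 = 11
F_3 = F_2 + F_1 = 21
F_4 = F_3 + F_2 = 32
...
= [1, 10, 11, 21, 32, 53, 85, 138, 223, 361]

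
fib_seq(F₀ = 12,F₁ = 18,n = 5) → [12, 18, 30, 48, 78]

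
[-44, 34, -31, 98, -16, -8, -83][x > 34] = keep x where x > 34: -44✗, 34✗, -31✗, 98✓, -16✗, -8✗, -83✗
= [98]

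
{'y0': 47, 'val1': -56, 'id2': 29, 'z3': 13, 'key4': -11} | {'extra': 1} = {'y0': 47, 'val1': -56, 'id2': 29, 'z3': 13, 'key4': -11, 'extra': 1}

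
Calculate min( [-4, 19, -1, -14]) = -14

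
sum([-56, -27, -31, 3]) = -111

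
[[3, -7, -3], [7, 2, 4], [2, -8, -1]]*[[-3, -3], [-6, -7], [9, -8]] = C[0][0] = (3)*(-3) + (-7)*(-6) + (-3)*(9) = 6
C[0][1] = (3)*(-3) + (-7)*(-7) + (-3)*(-8) = 64
C[1][0] = (7)*(-3) + (2)*(-6) + (4)*(9) = 3
C[1][1] = (7)*(-3) + (2)*(-7) + (4)*(-8) = -67
C[2][0] = (2)*(-3) + (-8)*(-6) + (-1)*(9) = 33
C[2][1] = (2)*(-3) + (-8)*(-7) + (-1)*(-8) = 58
= [[6, 64], [3, -67], [33, 58]]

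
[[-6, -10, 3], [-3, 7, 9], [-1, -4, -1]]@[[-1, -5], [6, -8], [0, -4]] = C[0][0] = (-6)*(-1) + (-10)*(6) + (3)*(0) = -54
C[0][1] = (-6)*(-5) + (-10)*(-8) + (3)*(-4) = 98
C[1][0] = (-3)*(-1) + (7)*(6) + (9)*(0) = 45
C[1][1] = (-3)*(-5) + (7)*(-8) + (9)*(-4) = -77
C[2][0] = (-1)*(-1) + (-4)*(6) + (-1)*(0) = -23
C[2][1] = (-1)*(-5) + (-4)*(-8) + (-1)*(-4) = 41
= [[-54, 98], [45, -77], [-23, 41]]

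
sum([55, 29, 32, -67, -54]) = -5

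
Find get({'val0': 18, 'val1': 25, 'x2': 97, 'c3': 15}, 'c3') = 15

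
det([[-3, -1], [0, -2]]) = (-3)*(-2) - (-1)*(0)
= 6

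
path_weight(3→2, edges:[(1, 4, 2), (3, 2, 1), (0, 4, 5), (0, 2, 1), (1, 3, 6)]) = 1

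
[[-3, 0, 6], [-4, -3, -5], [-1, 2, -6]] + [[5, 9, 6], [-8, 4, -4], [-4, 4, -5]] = [[2, 9, 12], [-12, 1, -9], [-5, 6, -11]]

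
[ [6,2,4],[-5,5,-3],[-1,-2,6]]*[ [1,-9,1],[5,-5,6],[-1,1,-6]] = C[0][0] = (6)*(1) + (2)*(5) + (4)*(-1) = 12
C[0][1] = (6)*(-9) + (2)*(-5) + (4)*(1) = -60
C[0][2] = (6)*(1) + (2)*(6) + (4)*(-6) = -6
C[1][0] = (-5)*(1) + (5)*(5) + (-3)*(-1) = 23
C[1][1] = (-5)*(-9) + (5)*(-5) + (-3)*(1) = 17
C[1][2] = (-5)*(1) + (5)*(6) + (-3)*(-6) = 43
... (3 more cells)
= [[12, -60, -6], [23, 17, 43], [-17, 25, -49]]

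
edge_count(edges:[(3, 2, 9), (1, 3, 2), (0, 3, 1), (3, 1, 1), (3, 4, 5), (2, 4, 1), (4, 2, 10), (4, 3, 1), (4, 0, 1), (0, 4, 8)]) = 10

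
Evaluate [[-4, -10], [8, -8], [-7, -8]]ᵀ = [[-4, 8, -7], [-10, -8, -8]]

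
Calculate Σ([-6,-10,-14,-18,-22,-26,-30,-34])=(-6) + (-10) + (-14) + (-18) + (-22) + (-26) + (-30) + (-34)
= -160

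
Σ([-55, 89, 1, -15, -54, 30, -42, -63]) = -109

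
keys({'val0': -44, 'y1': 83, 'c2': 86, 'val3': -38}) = ['val0', 'y1', 'c2', 'val3']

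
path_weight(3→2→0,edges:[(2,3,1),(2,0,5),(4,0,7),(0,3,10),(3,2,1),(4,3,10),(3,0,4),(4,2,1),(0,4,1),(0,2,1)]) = w(3→2)=1 + w(2→0)=5
= 6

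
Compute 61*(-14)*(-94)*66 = 5298216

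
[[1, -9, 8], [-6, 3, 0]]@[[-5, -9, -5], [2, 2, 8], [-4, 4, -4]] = [[-55, 5, -109], [36, 60, 54]]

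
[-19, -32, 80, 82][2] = 80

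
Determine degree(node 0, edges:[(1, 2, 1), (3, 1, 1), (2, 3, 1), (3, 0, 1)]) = incident: (3,0)
= 1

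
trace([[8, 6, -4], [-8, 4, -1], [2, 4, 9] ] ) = 21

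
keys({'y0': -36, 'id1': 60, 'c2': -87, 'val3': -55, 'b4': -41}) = ['y0', 'id1', 'c2', 'val3', 'b4']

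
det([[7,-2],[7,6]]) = (7)*(6) - (-2)*(7)
= 56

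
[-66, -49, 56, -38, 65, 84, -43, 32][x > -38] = keep x where x > -38: -66✗, -49✗, 56✓, -38✗, 65✓, 84✓, -43✗, 32✓
= [56, 65, 84, 32]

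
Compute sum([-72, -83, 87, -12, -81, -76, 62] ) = -175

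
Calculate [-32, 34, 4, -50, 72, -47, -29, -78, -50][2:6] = [4, -50, 72, -47]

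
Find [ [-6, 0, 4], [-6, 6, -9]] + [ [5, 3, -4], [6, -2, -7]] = [[-1, 3, 0], [0, 4, -16]]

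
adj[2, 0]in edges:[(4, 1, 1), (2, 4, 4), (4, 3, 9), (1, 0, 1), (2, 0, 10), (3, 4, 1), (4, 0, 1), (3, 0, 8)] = 10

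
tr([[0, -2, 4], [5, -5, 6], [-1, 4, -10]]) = diagonal: 0 + (-5) + (-10)
= -15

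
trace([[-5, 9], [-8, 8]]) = 3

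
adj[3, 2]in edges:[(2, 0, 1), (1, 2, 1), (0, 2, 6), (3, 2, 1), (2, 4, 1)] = 1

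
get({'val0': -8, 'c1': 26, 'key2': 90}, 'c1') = 26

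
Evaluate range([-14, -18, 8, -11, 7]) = 26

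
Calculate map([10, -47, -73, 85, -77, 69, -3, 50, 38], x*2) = 10*2=20, -47*2=-94, -73*2=-146, 85*2=170, -77*2=-154, 69*2=138, -3*2=-6, 50*2=100, 38*2=76
= [20, -94, -146, 170, -154, 138, -6, 100, 76]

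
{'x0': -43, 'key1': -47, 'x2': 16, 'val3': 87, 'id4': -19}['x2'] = 16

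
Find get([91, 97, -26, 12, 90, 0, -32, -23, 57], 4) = 90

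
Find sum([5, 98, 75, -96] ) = 82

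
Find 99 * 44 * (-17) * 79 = -5850108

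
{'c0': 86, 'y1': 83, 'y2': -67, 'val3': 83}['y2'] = -67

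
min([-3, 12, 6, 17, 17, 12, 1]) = -3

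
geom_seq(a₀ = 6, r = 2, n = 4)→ [6, 12, 24, 48]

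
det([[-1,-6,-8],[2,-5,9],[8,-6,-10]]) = (1)*(-1)*det([[-5, 9], [-6, -10]]) + (-1)*(-6)*det([[2, 9], [8, -10]]) + (1)*(-8)*det([[2, -5], [8, -6]])
= -104 + -552 + -224
= -880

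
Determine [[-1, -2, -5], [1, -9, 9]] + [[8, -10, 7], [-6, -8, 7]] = [[7, -12, 2], [-5, -17, 16]]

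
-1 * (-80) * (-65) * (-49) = 254800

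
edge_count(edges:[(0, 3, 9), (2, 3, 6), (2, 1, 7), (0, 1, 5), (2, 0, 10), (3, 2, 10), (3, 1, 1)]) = 7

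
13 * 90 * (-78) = -91260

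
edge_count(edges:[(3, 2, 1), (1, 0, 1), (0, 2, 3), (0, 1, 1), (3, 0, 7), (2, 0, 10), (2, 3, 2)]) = 7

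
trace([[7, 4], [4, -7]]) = 0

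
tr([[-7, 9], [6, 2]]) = diagonal: (-7) + 2
= -5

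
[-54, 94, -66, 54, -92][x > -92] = keep x where x > -92: -54✓, 94✓, -66✓, 54✓, -92✗
= [-54, 94, -66, 54]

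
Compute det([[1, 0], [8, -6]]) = (1)*(-6) - (0)*(8)
= -6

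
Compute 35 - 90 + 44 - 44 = -55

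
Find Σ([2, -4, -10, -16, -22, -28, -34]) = 2 + (-4) + (-10) + (-16) + (-22) + (-28) + (-34)
= -112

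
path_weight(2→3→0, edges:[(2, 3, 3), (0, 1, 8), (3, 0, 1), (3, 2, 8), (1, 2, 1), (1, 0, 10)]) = w(2→3)=3 + w(3→0)=1
= 4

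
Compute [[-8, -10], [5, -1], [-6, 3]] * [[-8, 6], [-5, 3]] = [[114, -78], [-35, 27], [33, -27]]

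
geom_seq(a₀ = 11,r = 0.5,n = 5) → [11.0, 5.5, 2.75, 1.375, 0.6875]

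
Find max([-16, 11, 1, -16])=11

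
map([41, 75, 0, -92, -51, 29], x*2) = [82, 150, 0, -184, -102, 58]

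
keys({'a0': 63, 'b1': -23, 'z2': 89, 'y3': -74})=['a0', 'b1', 'z2', 'y3']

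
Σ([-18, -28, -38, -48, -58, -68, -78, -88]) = -424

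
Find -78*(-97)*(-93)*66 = -46440108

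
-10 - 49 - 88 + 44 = -103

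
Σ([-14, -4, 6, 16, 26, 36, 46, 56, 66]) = (-14) + (-4) + 6 + 16 + 26 + 36 + 46 + 56 + 66
= 234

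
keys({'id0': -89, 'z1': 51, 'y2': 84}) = ['id0', 'z1', 'y2']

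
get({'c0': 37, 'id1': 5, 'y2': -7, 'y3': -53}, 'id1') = 5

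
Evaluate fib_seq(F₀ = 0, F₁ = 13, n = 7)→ F_2 = F_1 + F_0 = 13
F_3 = F_2 + F_1 = 26
F_4 = F_3 + F_2 = 39
...
= [0, 13, 13, 26, 39, 65, 104]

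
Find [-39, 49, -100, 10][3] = 10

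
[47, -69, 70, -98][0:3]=[47, -69, 70]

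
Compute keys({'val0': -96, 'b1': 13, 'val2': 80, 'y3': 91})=['val0', 'b1', 'val2', 'y3']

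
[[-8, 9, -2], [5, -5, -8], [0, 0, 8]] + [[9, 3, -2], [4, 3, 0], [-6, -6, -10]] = [[1, 12, -4], [9, -2, -8], [-6, -6, -2]]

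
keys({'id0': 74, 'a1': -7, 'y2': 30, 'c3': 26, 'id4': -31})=['id0', 'a1', 'y2', 'c3', 'id4']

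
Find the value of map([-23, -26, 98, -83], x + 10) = -23+10=-13, -26+10=-16, 98+10=108, -83+10=-73
= [-13, -16, 108, -73]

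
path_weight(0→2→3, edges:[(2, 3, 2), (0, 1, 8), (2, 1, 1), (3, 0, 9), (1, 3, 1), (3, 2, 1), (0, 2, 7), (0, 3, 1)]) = w(0→2)=7 + w(2→3)=2
= 9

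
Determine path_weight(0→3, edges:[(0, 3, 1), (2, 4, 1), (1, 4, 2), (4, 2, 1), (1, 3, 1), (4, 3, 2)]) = w(0→3)=1
= 1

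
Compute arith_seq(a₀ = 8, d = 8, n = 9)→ [8, 16, 24, 32, 40, 48, 56, 64, 72]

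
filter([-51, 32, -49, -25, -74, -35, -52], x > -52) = [-51, 32, -49, -25, -35]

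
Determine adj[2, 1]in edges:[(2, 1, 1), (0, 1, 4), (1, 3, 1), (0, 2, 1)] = 1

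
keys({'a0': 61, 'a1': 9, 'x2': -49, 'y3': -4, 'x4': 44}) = ['a0', 'a1', 'x2', 'y3', 'x4']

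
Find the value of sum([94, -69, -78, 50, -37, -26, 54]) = -12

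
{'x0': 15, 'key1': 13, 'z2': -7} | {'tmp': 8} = {'x0': 15, 'key1': 13, 'z2': -7, 'tmp': 8}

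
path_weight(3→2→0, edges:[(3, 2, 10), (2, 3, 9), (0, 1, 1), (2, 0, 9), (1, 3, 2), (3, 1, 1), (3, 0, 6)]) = 19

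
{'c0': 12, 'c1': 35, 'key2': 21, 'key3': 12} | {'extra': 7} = {'c0': 12, 'c1': 35, 'key2': 21, 'key3': 12, 'extra': 7}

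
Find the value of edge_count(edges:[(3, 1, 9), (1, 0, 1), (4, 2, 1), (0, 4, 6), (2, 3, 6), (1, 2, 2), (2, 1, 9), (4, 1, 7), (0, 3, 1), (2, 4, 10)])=10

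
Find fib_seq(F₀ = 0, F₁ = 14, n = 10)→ [0, 14, 14, 28, 42, 70, 112, 182, 294, 476]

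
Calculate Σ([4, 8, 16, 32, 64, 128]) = 4 + 8 + 16 + 32 + 64 + 128
= 252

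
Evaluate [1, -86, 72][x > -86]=keep x where x > -86: 1✓, -86✗, 72✓
= [1, 72]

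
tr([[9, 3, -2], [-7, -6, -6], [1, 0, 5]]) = 8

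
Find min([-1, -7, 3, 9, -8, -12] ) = -12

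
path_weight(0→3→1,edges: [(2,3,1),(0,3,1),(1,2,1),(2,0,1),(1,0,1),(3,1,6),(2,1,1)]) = 7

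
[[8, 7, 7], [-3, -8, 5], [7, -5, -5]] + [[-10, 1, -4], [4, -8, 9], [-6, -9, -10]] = [[-2, 8, 3], [1, -16, 14], [1, -14, -15]]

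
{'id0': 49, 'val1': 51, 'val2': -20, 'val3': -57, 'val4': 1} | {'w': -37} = {'id0': 49, 'val1': 51, 'val2': -20, 'val3': -57, 'val4': 1, 'w': -37}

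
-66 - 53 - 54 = -173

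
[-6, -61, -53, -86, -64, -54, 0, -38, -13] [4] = -64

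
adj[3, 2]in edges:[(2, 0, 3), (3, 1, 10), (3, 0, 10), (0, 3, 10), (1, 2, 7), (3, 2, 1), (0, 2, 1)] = 1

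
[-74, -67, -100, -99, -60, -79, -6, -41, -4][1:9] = [-67, -100, -99, -60, -79, -6, -41, -4]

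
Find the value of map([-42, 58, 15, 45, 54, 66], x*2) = -42*2=-84, 58*2=116, 15*2=30, 45*2=90, 54*2=108, 66*2=132
= [-84, 116, 30, 90, 108, 132]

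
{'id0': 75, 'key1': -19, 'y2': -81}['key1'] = -19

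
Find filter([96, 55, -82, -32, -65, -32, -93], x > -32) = [96, 55]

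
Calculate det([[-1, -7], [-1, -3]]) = (-1)*(-3) - (-7)*(-1)
= -4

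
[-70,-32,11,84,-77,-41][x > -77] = [-70, -32, 11, 84, -41]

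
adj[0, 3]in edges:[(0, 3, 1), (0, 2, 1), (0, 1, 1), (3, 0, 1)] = 1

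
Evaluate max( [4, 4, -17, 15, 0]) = 15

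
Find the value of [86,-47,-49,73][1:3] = [-47, -49]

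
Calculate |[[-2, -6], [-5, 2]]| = (-2)*(2) - (-6)*(-5)
= -34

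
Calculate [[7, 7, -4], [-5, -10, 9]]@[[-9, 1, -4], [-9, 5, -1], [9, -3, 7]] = C[0][0] = (7)*(-9) + (7)*(-9) + (-4)*(9) = -162
C[0][1] = (7)*(1) + (7)*(5) + (-4)*(-3) = 54
C[0][2] = (7)*(-4) + (7)*(-1) + (-4)*(7) = -63
C[1][0] = (-5)*(-9) + (-10)*(-9) + (9)*(9) = 216
C[1][1] = (-5)*(1) + (-10)*(5) + (9)*(-3) = -82
C[1][2] = (-5)*(-4) + (-10)*(-1) + (9)*(7) = 93
= [[-162, 54, -63], [216, -82, 93]]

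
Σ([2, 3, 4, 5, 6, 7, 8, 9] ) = 2 + 3 + 4 + 5 + 6 + 7 + 8 + 9
= 44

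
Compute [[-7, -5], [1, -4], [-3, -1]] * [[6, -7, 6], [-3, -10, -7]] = [[-27, 99, -7], [18, 33, 34], [-15, 31, -11]]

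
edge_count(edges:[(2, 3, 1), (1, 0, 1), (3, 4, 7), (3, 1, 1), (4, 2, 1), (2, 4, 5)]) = 6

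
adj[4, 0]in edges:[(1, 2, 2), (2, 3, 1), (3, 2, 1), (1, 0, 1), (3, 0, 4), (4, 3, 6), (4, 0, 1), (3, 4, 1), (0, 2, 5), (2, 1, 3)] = 1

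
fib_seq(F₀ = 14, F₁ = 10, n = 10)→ [14, 10, 24, 34, 58, 92, 150, 242, 392, 634]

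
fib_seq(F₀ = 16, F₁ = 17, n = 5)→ [16, 17, 33, 50, 83]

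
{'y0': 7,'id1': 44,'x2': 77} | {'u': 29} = {'y0': 7, 'id1': 44, 'x2': 77, 'u': 29}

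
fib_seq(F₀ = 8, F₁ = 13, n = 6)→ [8, 13, 21, 34, 55, 89]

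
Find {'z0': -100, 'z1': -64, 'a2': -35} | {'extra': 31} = {'z0': -100, 'z1': -64, 'a2': -35, 'extra': 31}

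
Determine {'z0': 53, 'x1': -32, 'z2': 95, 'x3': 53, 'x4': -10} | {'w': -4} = {'z0': 53, 'x1': -32, 'z2': 95, 'x3': 53, 'x4': -10, 'w': -4}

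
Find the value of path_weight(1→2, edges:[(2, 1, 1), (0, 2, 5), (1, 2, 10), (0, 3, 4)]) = w(1→2)=10
= 10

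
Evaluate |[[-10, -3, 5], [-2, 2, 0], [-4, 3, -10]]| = (1)*(-10)*det([[2, 0], [3, -10]]) + (-1)*(-3)*det([[-2, 0], [-4, -10]]) + (1)*(5)*det([[-2, 2], [-4, 3]])
= 200 + 60 + 10
= 270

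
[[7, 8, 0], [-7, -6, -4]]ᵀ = [[7, -7], [8, -6], [0, -4]]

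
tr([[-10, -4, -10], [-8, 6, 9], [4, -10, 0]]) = diagonal: (-10) + 6 + 0
= -4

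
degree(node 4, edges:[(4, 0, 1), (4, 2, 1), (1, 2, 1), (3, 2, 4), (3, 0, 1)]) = 2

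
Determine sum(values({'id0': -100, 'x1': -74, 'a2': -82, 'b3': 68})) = (-100) + (-74) + (-82) + 68
= -188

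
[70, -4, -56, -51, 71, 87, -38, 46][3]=-51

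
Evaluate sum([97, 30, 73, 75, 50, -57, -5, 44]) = 307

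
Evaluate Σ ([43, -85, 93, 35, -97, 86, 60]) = 135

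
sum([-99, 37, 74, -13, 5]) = (-99) + 37 + 74 + (-13) + 5
= 4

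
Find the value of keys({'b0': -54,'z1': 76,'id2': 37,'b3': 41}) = ['b0', 'z1', 'id2', 'b3']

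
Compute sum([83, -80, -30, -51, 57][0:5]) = -21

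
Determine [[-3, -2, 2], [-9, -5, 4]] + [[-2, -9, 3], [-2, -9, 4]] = [[-5, -11, 5], [-11, -14, 8]]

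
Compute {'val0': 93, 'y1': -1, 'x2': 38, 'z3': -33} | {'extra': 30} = {'val0': 93, 'y1': -1, 'x2': 38, 'z3': -33, 'extra': 30}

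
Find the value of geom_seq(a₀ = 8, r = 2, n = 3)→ [8, 16, 32]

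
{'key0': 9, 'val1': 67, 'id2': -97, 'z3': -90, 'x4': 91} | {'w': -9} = {'key0': 9, 'val1': 67, 'id2': -97, 'z3': -90, 'x4': 91, 'w': -9}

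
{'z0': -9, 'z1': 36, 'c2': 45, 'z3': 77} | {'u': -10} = {'z0': -9, 'z1': 36, 'c2': 45, 'z3': 77, 'u': -10}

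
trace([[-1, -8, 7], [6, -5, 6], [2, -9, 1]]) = diagonal: (-1) + (-5) + 1
= -5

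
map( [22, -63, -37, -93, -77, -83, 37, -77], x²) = [484, 3969, 1369, 8649, 5929, 6889, 1369, 5929]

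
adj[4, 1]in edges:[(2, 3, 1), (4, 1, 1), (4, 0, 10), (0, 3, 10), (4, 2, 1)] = 1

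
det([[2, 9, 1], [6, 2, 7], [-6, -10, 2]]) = (1)*(2)*det([[2, 7], [-10, 2]]) + (-1)*(9)*det([[6, 7], [-6, 2]]) + (1)*(1)*det([[6, 2], [-6, -10]])
= 148 + -486 + -48
= -386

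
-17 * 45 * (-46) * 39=1372410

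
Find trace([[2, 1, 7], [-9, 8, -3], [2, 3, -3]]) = 7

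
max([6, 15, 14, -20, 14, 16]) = 16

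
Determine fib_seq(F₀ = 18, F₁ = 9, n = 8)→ [18, 9, 27, 36, 63, 99, 162, 261]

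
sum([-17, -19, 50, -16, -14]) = (-17) + (-19) + 50 + (-16) + (-14)
= -16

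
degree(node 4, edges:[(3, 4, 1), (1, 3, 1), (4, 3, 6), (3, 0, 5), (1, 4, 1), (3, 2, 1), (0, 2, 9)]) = 3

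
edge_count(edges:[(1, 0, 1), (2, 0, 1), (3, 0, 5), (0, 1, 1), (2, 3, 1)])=5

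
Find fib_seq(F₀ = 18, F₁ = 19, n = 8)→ F_2 = F_1 + F_0 = 37
F_3 = F_2 + F_1 = 56
F_4 = F_3 + F_2 = 93
...
= [18, 19, 37, 56, 93, 149, 242, 391]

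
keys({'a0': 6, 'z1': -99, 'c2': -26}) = ['a0', 'z1', 'c2']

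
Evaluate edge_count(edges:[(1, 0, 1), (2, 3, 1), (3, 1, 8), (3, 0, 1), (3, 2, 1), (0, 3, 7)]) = 6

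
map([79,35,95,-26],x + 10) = 79+10=89, 35+10=45, 95+10=105, -26+10=-16
= [89, 45, 105, -16]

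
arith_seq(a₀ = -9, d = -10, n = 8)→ a_0 = -9 + 0*-10 = -9
a_1 = -9 + 1*-10 = -19
a_2 = -9 + 2*-10 = -29
...
= [-9, -19, -29, -39, -49, -59, -69, -79]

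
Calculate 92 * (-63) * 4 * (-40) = 927360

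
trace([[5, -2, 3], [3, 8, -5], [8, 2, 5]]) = diagonal: 5 + 8 + 5
= 18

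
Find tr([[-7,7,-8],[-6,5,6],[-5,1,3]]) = diagonal: (-7) + 5 + 3
= 1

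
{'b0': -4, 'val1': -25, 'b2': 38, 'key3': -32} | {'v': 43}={'b0': -4, 'val1': -25, 'b2': 38, 'key3': -32, 'v': 43}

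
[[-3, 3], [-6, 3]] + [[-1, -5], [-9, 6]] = [[-4, -2], [-15, 9]]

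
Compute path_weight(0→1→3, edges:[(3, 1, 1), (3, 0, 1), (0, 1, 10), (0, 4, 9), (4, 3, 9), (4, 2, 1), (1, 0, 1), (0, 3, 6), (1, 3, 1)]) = 11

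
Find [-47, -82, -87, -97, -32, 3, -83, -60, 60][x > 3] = keep x where x > 3: -47✗, -82✗, -87✗, -97✗, -32✗, 3✗, -83✗, -60✗, 60✓
= [60]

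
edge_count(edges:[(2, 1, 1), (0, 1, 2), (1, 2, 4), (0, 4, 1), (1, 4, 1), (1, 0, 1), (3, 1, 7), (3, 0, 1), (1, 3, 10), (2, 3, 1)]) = 10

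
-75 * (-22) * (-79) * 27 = -3519450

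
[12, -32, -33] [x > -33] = [12, -32]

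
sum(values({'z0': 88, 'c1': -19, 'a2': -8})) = 61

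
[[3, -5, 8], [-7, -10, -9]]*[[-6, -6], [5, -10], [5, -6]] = [[-3, -16], [-53, 196]]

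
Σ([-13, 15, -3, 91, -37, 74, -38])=89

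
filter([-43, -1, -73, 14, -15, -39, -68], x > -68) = keep x where x > -68: -43✓, -1✓, -73✗, 14✓, -15✓, -39✓, -68✗
= [-43, -1, 14, -15, -39]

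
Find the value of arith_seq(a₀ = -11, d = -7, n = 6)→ [-11, -18, -25, -32, -39, -46]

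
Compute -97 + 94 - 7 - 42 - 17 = -69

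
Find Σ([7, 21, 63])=91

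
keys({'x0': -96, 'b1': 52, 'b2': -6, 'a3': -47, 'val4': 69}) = ['x0', 'b1', 'b2', 'a3', 'val4']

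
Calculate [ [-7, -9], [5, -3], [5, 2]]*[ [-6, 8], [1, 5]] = [[33, -101], [-33, 25], [-28, 50]]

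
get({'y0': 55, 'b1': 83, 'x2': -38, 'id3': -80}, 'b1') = 83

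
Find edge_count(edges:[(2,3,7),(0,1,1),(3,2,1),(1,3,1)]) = 4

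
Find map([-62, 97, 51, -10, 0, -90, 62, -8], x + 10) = -62+10=-52, 97+10=107, 51+10=61, -10+10=0, 0+10=10, -90+10=-80, 62+10=72, -8+10=2
= [-52, 107, 61, 0, 10, -80, 72, 2]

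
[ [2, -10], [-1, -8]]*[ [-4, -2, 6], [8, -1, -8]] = [[-88, 6, 92], [-60, 10, 58]]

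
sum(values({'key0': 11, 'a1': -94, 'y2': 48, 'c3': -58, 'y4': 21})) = 11 + (-94) + 48 + (-58) + 21
= -72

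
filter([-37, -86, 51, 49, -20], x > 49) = keep x where x > 49: -37✗, -86✗, 51✓, 49✗, -20✗
= [51]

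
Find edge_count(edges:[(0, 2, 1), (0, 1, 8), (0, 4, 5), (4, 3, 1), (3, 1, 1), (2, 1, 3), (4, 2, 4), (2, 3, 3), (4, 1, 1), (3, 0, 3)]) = 10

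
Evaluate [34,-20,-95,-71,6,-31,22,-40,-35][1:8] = [-20, -95, -71, 6, -31, 22, -40]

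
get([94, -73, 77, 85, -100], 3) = 85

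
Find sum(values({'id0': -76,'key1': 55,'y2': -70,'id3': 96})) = (-76) + 55 + (-70) + 96
= 5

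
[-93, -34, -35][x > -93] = keep x where x > -93: -93✗, -34✓, -35✓
= [-34, -35]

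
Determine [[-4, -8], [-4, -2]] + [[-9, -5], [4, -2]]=[[-13, -13], [0, -4]]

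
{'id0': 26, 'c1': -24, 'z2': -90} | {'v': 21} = {'id0': 26, 'c1': -24, 'z2': -90, 'v': 21}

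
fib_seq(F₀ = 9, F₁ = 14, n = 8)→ [9, 14, 23, 37, 60, 97, 157, 254]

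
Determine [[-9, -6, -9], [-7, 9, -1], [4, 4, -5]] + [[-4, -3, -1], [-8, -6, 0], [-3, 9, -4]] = [[-13, -9, -10], [-15, 3, -1], [1, 13, -9]]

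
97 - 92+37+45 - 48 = 39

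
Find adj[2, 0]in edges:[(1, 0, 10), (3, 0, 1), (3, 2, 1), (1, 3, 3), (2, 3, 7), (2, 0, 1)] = 1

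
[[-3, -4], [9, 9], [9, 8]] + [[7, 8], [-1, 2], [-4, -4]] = [[4, 4], [8, 11], [5, 4]]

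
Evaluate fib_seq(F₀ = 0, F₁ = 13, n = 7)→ F_2 = F_1 + F_0 = 13
F_3 = F_2 + F_1 = 26
F_4 = F_3 + F_2 = 39
...
= [0, 13, 13, 26, 39, 65, 104]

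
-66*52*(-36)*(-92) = -11366784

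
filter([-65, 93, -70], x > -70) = [-65, 93]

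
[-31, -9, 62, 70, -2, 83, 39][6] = 39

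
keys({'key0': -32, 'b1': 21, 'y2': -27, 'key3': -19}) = ['key0', 'b1', 'y2', 'key3']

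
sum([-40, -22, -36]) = (-40) + (-22) + (-36)
= -98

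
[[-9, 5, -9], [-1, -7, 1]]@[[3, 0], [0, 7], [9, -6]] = C[0][0] = (-9)*(3) + (5)*(0) + (-9)*(9) = -108
C[0][1] = (-9)*(0) + (5)*(7) + (-9)*(-6) = 89
C[1][0] = (-1)*(3) + (-7)*(0) + (1)*(9) = 6
C[1][1] = (-1)*(0) + (-7)*(7) + (1)*(-6) = -55
= [[-108, 89], [6, -55]]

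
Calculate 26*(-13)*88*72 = -2141568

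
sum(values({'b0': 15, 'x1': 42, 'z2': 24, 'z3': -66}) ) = 15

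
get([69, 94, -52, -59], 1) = 94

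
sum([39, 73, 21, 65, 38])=39 + 73 + 21 + 65 + 38
= 236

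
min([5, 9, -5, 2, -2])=-5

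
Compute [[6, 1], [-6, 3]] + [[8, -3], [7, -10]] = [[14, -2], [1, -7]]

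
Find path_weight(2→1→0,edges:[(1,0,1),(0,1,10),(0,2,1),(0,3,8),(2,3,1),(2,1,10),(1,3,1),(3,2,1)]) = w(2→1)=10 + w(1→0)=1
= 11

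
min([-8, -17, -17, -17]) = -17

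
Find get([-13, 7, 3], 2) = 3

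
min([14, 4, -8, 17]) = -8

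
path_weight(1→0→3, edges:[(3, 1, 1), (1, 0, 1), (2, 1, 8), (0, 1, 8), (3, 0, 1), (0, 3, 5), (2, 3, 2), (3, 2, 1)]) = 6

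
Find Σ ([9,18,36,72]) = 135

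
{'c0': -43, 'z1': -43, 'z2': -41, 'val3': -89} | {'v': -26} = {'c0': -43, 'z1': -43, 'z2': -41, 'val3': -89, 'v': -26}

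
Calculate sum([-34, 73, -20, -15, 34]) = 38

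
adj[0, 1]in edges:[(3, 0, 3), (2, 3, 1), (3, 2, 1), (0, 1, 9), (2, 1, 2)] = 9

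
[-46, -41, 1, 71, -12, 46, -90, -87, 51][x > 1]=keep x where x > 1: -46✗, -41✗, 1✗, 71✓, -12✗, 46✓, -90✗, -87✗, 51✓
= [71, 46, 51]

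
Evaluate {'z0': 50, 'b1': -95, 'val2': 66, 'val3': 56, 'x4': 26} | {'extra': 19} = {'z0': 50, 'b1': -95, 'val2': 66, 'val3': 56, 'x4': 26, 'extra': 19}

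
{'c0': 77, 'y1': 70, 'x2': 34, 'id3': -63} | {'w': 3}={'c0': 77, 'y1': 70, 'x2': 34, 'id3': -63, 'w': 3}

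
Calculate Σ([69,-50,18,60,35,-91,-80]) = 69 + (-50) + 18 + 60 + 35 + (-91) + (-80)
= -39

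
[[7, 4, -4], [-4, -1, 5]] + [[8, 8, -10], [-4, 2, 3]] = [[15, 12, -14], [-8, 1, 8]]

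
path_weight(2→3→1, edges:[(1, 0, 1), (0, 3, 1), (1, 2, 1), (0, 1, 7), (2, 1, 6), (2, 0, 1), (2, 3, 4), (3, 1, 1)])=w(2→3)=4 + w(3→1)=1
= 5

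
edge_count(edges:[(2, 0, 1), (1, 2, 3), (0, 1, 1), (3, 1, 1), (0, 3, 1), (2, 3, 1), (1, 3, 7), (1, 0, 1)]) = 8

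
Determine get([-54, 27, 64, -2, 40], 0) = -54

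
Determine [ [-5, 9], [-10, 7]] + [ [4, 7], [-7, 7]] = [[-1, 16], [-17, 14]]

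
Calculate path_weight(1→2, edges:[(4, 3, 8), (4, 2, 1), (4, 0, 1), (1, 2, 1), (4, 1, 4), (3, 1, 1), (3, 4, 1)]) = 1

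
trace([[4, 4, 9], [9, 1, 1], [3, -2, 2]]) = diagonal: 4 + 1 + 2
= 7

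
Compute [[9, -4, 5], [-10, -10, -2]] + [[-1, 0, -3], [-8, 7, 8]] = [[8, -4, 2], [-18, -3, 6]]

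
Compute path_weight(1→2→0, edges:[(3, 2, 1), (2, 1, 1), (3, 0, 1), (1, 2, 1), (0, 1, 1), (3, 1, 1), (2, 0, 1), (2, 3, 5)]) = 2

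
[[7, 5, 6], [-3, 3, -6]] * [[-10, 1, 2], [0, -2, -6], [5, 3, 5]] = C[0][0] = (7)*(-10) + (5)*(0) + (6)*(5) = -40
C[0][1] = (7)*(1) + (5)*(-2) + (6)*(3) = 15
C[0][2] = (7)*(2) + (5)*(-6) + (6)*(5) = 14
C[1][0] = (-3)*(-10) + (3)*(0) + (-6)*(5) = 0
C[1][1] = (-3)*(1) + (3)*(-2) + (-6)*(3) = -27
C[1][2] = (-3)*(2) + (3)*(-6) + (-6)*(5) = -54
= [[-40, 15, 14], [0, -27, -54]]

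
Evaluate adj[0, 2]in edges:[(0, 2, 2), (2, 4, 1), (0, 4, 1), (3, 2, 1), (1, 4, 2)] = 2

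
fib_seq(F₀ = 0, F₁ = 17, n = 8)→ [0, 17, 17, 34, 51, 85, 136, 221]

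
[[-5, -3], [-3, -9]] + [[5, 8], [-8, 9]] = [[0, 5], [-11, 0]]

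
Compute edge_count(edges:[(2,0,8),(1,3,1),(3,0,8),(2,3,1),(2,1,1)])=5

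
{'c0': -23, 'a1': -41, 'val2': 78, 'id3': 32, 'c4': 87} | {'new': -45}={'c0': -23, 'a1': -41, 'val2': 78, 'id3': 32, 'c4': 87, 'new': -45}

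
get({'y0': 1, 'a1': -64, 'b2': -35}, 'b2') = -35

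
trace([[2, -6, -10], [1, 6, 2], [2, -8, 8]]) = diagonal: 2 + 6 + 8
= 16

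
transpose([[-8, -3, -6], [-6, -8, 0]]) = [[-8, -6], [-3, -8], [-6, 0]]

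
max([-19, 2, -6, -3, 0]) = 2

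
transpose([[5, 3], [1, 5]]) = [[5, 1], [3, 5]]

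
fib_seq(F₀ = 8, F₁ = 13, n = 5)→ F_2 = F_1 + F_0 = 21
F_3 = F_2 + F_1 = 34
F_4 = F_3 + F_2 = 55
= [8, 13, 21, 34, 55]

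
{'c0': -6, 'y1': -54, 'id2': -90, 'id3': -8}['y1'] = -54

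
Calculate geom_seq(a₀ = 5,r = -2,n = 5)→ a_0 = 5*(-2)^0 = 5
a_1 = 5*(-2)^1 = -10
a_2 = 5*(-2)^2 = 20
...
= [5, -10, 20, -40, 80]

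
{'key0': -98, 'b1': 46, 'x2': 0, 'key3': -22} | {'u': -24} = {'key0': -98, 'b1': 46, 'x2': 0, 'key3': -22, 'u': -24}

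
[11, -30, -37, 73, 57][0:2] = [11, -30]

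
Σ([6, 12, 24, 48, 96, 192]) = 6 + 12 + 24 + 48 + 96 + 192
= 378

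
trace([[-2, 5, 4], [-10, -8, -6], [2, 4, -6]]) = -16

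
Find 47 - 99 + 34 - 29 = -47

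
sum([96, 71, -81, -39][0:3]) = slice → [96, 71, -81]
96 + 71 + (-81)
= 86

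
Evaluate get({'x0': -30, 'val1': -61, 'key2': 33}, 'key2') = 33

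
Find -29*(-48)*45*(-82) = -5136480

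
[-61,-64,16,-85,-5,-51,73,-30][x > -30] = keep x where x > -30: -61✗, -64✗, 16✓, -85✗, -5✓, -51✗, 73✓, -30✗
= [16, -5, 73]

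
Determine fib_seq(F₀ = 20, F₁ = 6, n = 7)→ [20, 6, 26, 32, 58, 90, 148]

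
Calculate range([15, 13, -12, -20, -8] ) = 35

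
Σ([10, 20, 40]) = 70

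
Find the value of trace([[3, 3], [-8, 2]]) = 5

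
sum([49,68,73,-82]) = 108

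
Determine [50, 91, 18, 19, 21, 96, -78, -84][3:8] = [19, 21, 96, -78, -84]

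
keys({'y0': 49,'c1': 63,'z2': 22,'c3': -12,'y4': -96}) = ['y0', 'c1', 'z2', 'c3', 'y4']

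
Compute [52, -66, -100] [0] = 52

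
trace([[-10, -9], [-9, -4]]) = -14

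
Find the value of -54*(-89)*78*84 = 31488912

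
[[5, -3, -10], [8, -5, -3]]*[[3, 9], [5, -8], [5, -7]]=[[-50, 139], [-16, 133]]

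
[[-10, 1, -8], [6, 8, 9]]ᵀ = [[-10, 6], [1, 8], [-8, 9]]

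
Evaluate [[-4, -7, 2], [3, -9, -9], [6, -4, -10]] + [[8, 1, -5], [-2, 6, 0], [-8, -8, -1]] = [[4, -6, -3], [1, -3, -9], [-2, -12, -11]]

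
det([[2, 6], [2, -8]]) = (2)*(-8) - (6)*(2)
= -28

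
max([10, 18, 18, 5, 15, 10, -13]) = 18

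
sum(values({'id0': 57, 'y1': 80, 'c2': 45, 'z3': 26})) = 57 + 80 + 45 + 26
= 208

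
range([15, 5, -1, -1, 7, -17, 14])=32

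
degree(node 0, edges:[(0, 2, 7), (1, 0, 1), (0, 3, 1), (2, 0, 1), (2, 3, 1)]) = incident: (0,2), (1,0), (0,3), (2,0)
= 4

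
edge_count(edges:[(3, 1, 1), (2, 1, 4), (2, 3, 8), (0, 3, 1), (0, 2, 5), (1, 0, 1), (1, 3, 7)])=7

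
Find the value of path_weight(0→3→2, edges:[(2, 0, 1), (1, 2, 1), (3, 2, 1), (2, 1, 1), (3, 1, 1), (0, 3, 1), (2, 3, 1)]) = w(0→3)=1 + w(3→2)=1
= 2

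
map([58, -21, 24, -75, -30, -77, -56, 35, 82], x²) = [3364, 441, 576, 5625, 900, 5929, 3136, 1225, 6724]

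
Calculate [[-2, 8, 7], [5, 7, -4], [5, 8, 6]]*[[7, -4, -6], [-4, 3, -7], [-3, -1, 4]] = C[0][0] = (-2)*(7) + (8)*(-4) + (7)*(-3) = -67
C[0][1] = (-2)*(-4) + (8)*(3) + (7)*(-1) = 25
C[0][2] = (-2)*(-6) + (8)*(-7) + (7)*(4) = -16
C[1][0] = (5)*(7) + (7)*(-4) + (-4)*(-3) = 19
C[1][1] = (5)*(-4) + (7)*(3) + (-4)*(-1) = 5
C[1][2] = (5)*(-6) + (7)*(-7) + (-4)*(4) = -95
... (3 more cells)
= [[-67, 25, -16], [19, 5, -95], [-15, -2, -62]]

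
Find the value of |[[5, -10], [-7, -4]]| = -90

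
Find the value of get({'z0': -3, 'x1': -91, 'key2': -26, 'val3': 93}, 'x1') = -91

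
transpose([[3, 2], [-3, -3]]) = [[3, -3], [2, -3]]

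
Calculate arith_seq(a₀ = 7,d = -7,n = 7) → a_0 = 7 + 0*-7 = 7
a_1 = 7 + 1*-7 = 0
a_2 = 7 + 2*-7 = -7
...
= [7, 0, -7, -14, -21, -28, -35]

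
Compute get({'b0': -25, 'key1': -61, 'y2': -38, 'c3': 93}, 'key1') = -61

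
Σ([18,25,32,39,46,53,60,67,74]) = 414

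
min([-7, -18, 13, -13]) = -18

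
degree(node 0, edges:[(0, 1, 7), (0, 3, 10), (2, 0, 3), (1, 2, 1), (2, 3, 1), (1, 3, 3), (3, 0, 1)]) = incident: (0,1), (0,3), (2,0), (3,0)
= 4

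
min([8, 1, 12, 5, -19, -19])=-19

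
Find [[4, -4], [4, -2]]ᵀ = [[4, 4], [-4, -2]]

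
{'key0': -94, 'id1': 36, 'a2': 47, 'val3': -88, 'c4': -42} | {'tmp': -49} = {'key0': -94, 'id1': 36, 'a2': 47, 'val3': -88, 'c4': -42, 'tmp': -49}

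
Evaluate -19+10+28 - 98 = -79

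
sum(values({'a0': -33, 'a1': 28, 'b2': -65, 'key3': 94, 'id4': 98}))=(-33) + 28 + (-65) + 94 + 98
= 122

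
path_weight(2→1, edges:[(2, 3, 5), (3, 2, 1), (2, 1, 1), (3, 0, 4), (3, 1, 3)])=1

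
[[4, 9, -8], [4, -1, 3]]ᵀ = [[4, 4], [9, -1], [-8, 3]]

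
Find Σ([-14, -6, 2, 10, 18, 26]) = (-14) + (-6) + 2 + 10 + 18 + 26
= 36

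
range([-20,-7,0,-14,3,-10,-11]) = 23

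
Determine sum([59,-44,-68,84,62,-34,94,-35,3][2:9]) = 106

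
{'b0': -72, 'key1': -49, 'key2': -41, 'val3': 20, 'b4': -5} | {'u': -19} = {'b0': -72, 'key1': -49, 'key2': -41, 'val3': 20, 'b4': -5, 'u': -19}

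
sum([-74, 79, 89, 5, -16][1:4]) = 173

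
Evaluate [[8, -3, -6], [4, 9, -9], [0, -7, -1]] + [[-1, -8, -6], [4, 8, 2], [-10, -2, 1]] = [[7, -11, -12], [8, 17, -7], [-10, -9, 0]]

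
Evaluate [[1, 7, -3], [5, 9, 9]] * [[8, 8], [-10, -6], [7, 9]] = C[0][0] = (1)*(8) + (7)*(-10) + (-3)*(7) = -83
C[0][1] = (1)*(8) + (7)*(-6) + (-3)*(9) = -61
C[1][0] = (5)*(8) + (9)*(-10) + (9)*(7) = 13
C[1][1] = (5)*(8) + (9)*(-6) + (9)*(9) = 67
= [[-83, -61], [13, 67]]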